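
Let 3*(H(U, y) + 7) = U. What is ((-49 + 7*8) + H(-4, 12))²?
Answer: 16/9 ≈ 1.7778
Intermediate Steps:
H(U, y) = -7 + U/3
((-49 + 7*8) + H(-4, 12))² = ((-49 + 7*8) + (-7 + (⅓)*(-4)))² = ((-49 + 56) + (-7 - 4/3))² = (7 - 25/3)² = (-4/3)² = 16/9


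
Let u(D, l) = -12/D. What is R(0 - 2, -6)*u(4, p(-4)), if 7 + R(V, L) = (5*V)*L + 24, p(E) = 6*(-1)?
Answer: -231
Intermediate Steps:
p(E) = -6
R(V, L) = 17 + 5*L*V (R(V, L) = -7 + ((5*V)*L + 24) = -7 + (5*L*V + 24) = -7 + (24 + 5*L*V) = 17 + 5*L*V)
R(0 - 2, -6)*u(4, p(-4)) = (17 + 5*(-6)*(0 - 2))*(-12/4) = (17 + 5*(-6)*(-2))*(-12*¼) = (17 + 60)*(-3) = 77*(-3) = -231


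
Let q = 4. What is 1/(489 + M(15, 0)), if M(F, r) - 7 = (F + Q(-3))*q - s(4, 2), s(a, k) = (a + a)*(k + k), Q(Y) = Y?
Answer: 1/512 ≈ 0.0019531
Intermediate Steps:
s(a, k) = 4*a*k (s(a, k) = (2*a)*(2*k) = 4*a*k)
M(F, r) = -37 + 4*F (M(F, r) = 7 + ((F - 3)*4 - 4*4*2) = 7 + ((-3 + F)*4 - 1*32) = 7 + ((-12 + 4*F) - 32) = 7 + (-44 + 4*F) = -37 + 4*F)
1/(489 + M(15, 0)) = 1/(489 + (-37 + 4*15)) = 1/(489 + (-37 + 60)) = 1/(489 + 23) = 1/512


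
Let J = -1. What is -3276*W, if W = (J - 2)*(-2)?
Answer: -19656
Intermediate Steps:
W = 6 (W = (-1 - 2)*(-2) = -3*(-2) = 6)
-3276*W = -3276*6 = -42*468 = -19656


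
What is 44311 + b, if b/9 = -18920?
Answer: -125969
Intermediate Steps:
b = -170280 (b = 9*(-18920) = -170280)
44311 + b = 44311 - 170280 = -125969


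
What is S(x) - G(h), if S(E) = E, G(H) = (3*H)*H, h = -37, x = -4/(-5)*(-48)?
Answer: -20727/5 ≈ -4145.4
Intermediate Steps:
x = -192/5 (x = -4*(-⅕)*(-48) = (⅘)*(-48) = -192/5 ≈ -38.400)
G(H) = 3*H²
S(x) - G(h) = -192/5 - 3*(-37)² = -192/5 - 3*1369 = -192/5 - 1*4107 = -192/5 - 4107 = -20727/5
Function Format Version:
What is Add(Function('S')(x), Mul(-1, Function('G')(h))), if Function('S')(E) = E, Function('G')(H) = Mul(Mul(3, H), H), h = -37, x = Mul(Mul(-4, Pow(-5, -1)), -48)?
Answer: Rational(-20727, 5) ≈ -4145.4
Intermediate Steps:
x = Rational(-192, 5) (x = Mul(Mul(-4, Rational(-1, 5)), -48) = Mul(Rational(4, 5), -48) = Rational(-192, 5) ≈ -38.400)
Function('G')(H) = Mul(3, Pow(H, 2))
Add(Function('S')(x), Mul(-1, Function('G')(h))) = Add(Rational(-192, 5), Mul(-1, Mul(3, Pow(-37, 2)))) = Add(Rational(-192, 5), Mul(-1, Mul(3, 1369))) = Add(Rational(-192, 5), Mul(-1, 4107)) = Add(Rational(-192, 5), -4107) = Rational(-20727, 5)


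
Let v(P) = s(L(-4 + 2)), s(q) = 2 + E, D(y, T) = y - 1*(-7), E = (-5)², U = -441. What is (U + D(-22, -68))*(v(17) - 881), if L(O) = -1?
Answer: 389424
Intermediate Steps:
E = 25
D(y, T) = 7 + y (D(y, T) = y + 7 = 7 + y)
s(q) = 27 (s(q) = 2 + 25 = 27)
v(P) = 27
(U + D(-22, -68))*(v(17) - 881) = (-441 + (7 - 22))*(27 - 881) = (-441 - 15)*(-854) = -456*(-854) = 389424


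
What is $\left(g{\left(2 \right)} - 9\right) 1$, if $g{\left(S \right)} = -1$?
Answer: $-10$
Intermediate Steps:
$\left(g{\left(2 \right)} - 9\right) 1 = \left(-1 - 9\right) 1 = \left(-10\right) 1 = -10$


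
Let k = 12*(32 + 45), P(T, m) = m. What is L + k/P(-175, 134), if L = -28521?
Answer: -1910445/67 ≈ -28514.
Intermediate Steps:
k = 924 (k = 12*77 = 924)
L + k/P(-175, 134) = -28521 + 924/134 = -28521 + 924*(1/134) = -28521 + 462/67 = -1910445/67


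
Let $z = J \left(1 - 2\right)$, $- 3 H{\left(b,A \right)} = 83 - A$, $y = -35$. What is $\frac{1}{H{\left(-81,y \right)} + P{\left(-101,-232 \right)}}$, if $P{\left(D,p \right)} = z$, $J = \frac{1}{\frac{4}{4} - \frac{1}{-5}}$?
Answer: $- \frac{6}{241} \approx -0.024896$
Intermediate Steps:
$J = \frac{5}{6}$ ($J = \frac{1}{4 \cdot \frac{1}{4} - - \frac{1}{5}} = \frac{1}{1 + \frac{1}{5}} = \frac{1}{\frac{6}{5}} = \frac{5}{6} \approx 0.83333$)
$H{\left(b,A \right)} = - \frac{83}{3} + \frac{A}{3}$ ($H{\left(b,A \right)} = - \frac{83 - A}{3} = - \frac{83}{3} + \frac{A}{3}$)
$z = - \frac{5}{6}$ ($z = \frac{5 \left(1 - 2\right)}{6} = \frac{5}{6} \left(-1\right) = - \frac{5}{6} \approx -0.83333$)
$P{\left(D,p \right)} = - \frac{5}{6}$
$\frac{1}{H{\left(-81,y \right)} + P{\left(-101,-232 \right)}} = \frac{1}{\left(- \frac{83}{3} + \frac{1}{3} \left(-35\right)\right) - \frac{5}{6}} = \frac{1}{\left(- \frac{83}{3} - \frac{35}{3}\right) - \frac{5}{6}} = \frac{1}{- \frac{118}{3} - \frac{5}{6}} = \frac{1}{- \frac{241}{6}} = - \frac{6}{241}$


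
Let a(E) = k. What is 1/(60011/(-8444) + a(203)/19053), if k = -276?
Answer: -53627844/381906709 ≈ -0.14042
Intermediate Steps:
a(E) = -276
1/(60011/(-8444) + a(203)/19053) = 1/(60011/(-8444) - 276/19053) = 1/(60011*(-1/8444) - 276*1/19053) = 1/(-60011/8444 - 92/6351) = 1/(-381906709/53627844) = -53627844/381906709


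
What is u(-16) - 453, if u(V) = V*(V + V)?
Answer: 59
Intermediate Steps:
u(V) = 2*V² (u(V) = V*(2*V) = 2*V²)
u(-16) - 453 = 2*(-16)² - 453 = 2*256 - 453 = 512 - 453 = 59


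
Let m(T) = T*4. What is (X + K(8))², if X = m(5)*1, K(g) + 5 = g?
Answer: 529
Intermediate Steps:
K(g) = -5 + g
m(T) = 4*T
X = 20 (X = (4*5)*1 = 20*1 = 20)
(X + K(8))² = (20 + (-5 + 8))² = (20 + 3)² = 23² = 529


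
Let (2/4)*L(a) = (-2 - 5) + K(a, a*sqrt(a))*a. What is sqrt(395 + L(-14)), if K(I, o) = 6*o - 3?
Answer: sqrt(465 + 2352*I*sqrt(14)) ≈ 68.109 + 64.605*I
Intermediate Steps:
K(I, o) = -3 + 6*o
L(a) = -14 + 2*a*(-3 + 6*a**(3/2)) (L(a) = 2*((-2 - 5) + (-3 + 6*(a*sqrt(a)))*a) = 2*(-7 + (-3 + 6*a**(3/2))*a) = 2*(-7 + a*(-3 + 6*a**(3/2))) = -14 + 2*a*(-3 + 6*a**(3/2)))
sqrt(395 + L(-14)) = sqrt(395 + (-14 - 6*(-14) + 12*(-14)**(5/2))) = sqrt(395 + (-14 + 84 + 12*(196*I*sqrt(14)))) = sqrt(395 + (-14 + 84 + 2352*I*sqrt(14))) = sqrt(395 + (70 + 2352*I*sqrt(14))) = sqrt(465 + 2352*I*sqrt(14))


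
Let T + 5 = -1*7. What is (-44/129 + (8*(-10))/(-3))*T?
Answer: -13584/43 ≈ -315.91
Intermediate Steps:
T = -12 (T = -5 - 1*7 = -5 - 7 = -12)
(-44/129 + (8*(-10))/(-3))*T = (-44/129 + (8*(-10))/(-3))*(-12) = (-44*1/129 - 80*(-⅓))*(-12) = (-44/129 + 80/3)*(-12) = (1132/43)*(-12) = -13584/43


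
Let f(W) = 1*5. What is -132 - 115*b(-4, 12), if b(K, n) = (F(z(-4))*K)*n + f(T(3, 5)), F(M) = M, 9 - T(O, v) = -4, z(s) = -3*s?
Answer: 65533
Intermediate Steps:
T(O, v) = 13 (T(O, v) = 9 - 1*(-4) = 9 + 4 = 13)
f(W) = 5
b(K, n) = 5 + 12*K*n (b(K, n) = ((-3*(-4))*K)*n + 5 = (12*K)*n + 5 = 12*K*n + 5 = 5 + 12*K*n)
-132 - 115*b(-4, 12) = -132 - 115*(5 + 12*(-4)*12) = -132 - 115*(5 - 576) = -132 - 115*(-571) = -132 + 65665 = 65533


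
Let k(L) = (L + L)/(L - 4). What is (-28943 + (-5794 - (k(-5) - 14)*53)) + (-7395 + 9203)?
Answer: -290213/9 ≈ -32246.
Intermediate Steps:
k(L) = 2*L/(-4 + L) (k(L) = (2*L)/(-4 + L) = 2*L/(-4 + L))
(-28943 + (-5794 - (k(-5) - 14)*53)) + (-7395 + 9203) = (-28943 + (-5794 - (2*(-5)/(-4 - 5) - 14)*53)) + (-7395 + 9203) = (-28943 + (-5794 - (2*(-5)/(-9) - 14)*53)) + 1808 = (-28943 + (-5794 - (2*(-5)*(-⅑) - 14)*53)) + 1808 = (-28943 + (-5794 - (10/9 - 14)*53)) + 1808 = (-28943 + (-5794 - (-116)*53/9)) + 1808 = (-28943 + (-5794 - 1*(-6148/9))) + 1808 = (-28943 + (-5794 + 6148/9)) + 1808 = (-28943 - 45998/9) + 1808 = -306485/9 + 1808 = -290213/9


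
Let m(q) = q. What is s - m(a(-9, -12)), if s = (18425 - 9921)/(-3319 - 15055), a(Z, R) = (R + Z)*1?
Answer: 188675/9187 ≈ 20.537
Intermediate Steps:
a(Z, R) = R + Z
s = -4252/9187 (s = 8504/(-18374) = 8504*(-1/18374) = -4252/9187 ≈ -0.46283)
s - m(a(-9, -12)) = -4252/9187 - (-12 - 9) = -4252/9187 - 1*(-21) = -4252/9187 + 21 = 188675/9187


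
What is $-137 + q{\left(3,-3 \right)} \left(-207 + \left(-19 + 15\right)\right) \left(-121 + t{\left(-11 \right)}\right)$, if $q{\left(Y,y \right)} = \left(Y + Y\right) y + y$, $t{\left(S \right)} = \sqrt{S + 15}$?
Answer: $-527426$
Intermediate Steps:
$t{\left(S \right)} = \sqrt{15 + S}$
$q{\left(Y,y \right)} = y + 2 Y y$ ($q{\left(Y,y \right)} = 2 Y y + y = y + 2 Y y$)
$-137 + q{\left(3,-3 \right)} \left(-207 + \left(-19 + 15\right)\right) \left(-121 + t{\left(-11 \right)}\right) = -137 + - 3 \left(1 + 2 \cdot 3\right) \left(-207 + \left(-19 + 15\right)\right) \left(-121 + \sqrt{15 - 11}\right) = -137 + - 3 \left(1 + 6\right) \left(-207 - 4\right) \left(-121 + \sqrt{4}\right) = -137 + \left(-3\right) 7 \left(- 211 \left(-121 + 2\right)\right) = -137 - 21 \left(\left(-211\right) \left(-119\right)\right) = -137 - 527289 = -527426$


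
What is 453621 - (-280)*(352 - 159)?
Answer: 507661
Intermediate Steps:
453621 - (-280)*(352 - 159) = 453621 - (-280)*193 = 453621 - 1*(-54040) = 453621 + 54040 = 507661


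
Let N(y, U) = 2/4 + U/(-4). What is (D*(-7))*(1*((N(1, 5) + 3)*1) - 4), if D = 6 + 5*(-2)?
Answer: -49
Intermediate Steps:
D = -4 (D = 6 - 10 = -4)
N(y, U) = 1/2 - U/4 (N(y, U) = 2*(1/4) + U*(-1/4) = 1/2 - U/4)
(D*(-7))*(1*((N(1, 5) + 3)*1) - 4) = (-4*(-7))*(1*(((1/2 - 1/4*5) + 3)*1) - 4) = 28*(1*(((1/2 - 5/4) + 3)*1) - 4) = 28*(1*((-3/4 + 3)*1) - 4) = 28*(1*((9/4)*1) - 4) = 28*(1*(9/4) - 4) = 28*(9/4 - 4) = 28*(-7/4) = -49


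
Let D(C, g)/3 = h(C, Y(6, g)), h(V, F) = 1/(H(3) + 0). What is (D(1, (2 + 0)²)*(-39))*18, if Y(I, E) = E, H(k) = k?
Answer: -702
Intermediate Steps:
h(V, F) = ⅓ (h(V, F) = 1/(3 + 0) = 1/3 = ⅓)
D(C, g) = 1 (D(C, g) = 3*(⅓) = 1)
(D(1, (2 + 0)²)*(-39))*18 = (1*(-39))*18 = -39*18 = -702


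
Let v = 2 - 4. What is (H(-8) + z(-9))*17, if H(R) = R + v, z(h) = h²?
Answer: 1207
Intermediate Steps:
v = -2
H(R) = -2 + R (H(R) = R - 2 = -2 + R)
(H(-8) + z(-9))*17 = ((-2 - 8) + (-9)²)*17 = (-10 + 81)*17 = 71*17 = 1207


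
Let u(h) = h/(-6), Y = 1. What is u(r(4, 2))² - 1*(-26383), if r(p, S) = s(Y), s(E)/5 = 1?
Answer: 949813/36 ≈ 26384.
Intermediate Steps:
s(E) = 5 (s(E) = 5*1 = 5)
r(p, S) = 5
u(h) = -h/6 (u(h) = h*(-⅙) = -h/6)
u(r(4, 2))² - 1*(-26383) = (-⅙*5)² - 1*(-26383) = (-⅚)² + 26383 = 25/36 + 26383 = 949813/36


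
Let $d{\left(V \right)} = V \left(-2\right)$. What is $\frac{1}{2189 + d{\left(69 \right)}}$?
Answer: $\frac{1}{2051} \approx 0.00048757$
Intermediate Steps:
$d{\left(V \right)} = - 2 V$
$\frac{1}{2189 + d{\left(69 \right)}} = \frac{1}{2189 - 138} = \frac{1}{2051}$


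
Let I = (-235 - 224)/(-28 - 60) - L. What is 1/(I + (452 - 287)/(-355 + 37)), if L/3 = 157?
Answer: -4664/2174837 ≈ -0.0021445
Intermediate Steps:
L = 471 (L = 3*157 = 471)
I = -40989/88 (I = (-235 - 224)/(-28 - 60) - 1*471 = -459/(-88) - 471 = -459*(-1/88) - 471 = 459/88 - 471 = -40989/88 ≈ -465.78)
1/(I + (452 - 287)/(-355 + 37)) = 1/(-40989/88 + (452 - 287)/(-355 + 37)) = 1/(-40989/88 + 165/(-318)) = 1/(-40989/88 + 165*(-1/318)) = 1/(-40989/88 - 55/106) = 1/(-2174837/4664) = -4664/2174837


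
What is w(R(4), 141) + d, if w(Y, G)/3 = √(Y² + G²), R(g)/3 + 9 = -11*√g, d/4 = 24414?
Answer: 97656 + 9*√3170 ≈ 98163.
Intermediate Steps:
d = 97656 (d = 4*24414 = 97656)
R(g) = -27 - 33*√g (R(g) = -27 + 3*(-11*√g) = -27 - 33*√g)
w(Y, G) = 3*√(G² + Y²) (w(Y, G) = 3*√(Y² + G²) = 3*√(G² + Y²))
w(R(4), 141) + d = 3*√(141² + (-27 - 33*√4)²) + 97656 = 3*√(19881 + (-27 - 33*2)²) + 97656 = 3*√(19881 + (-27 - 66)²) + 97656 = 3*√(19881 + (-93)²) + 97656 = 3*√(19881 + 8649) + 97656 = 3*√28530 + 97656 = 3*(3*√3170) + 97656 = 9*√3170 + 97656 = 97656 + 9*√3170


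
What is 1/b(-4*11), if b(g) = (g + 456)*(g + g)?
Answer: -1/36256 ≈ -2.7582e-5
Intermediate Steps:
b(g) = 2*g*(456 + g) (b(g) = (456 + g)*(2*g) = 2*g*(456 + g))
1/b(-4*11) = 1/(2*(-4*11)*(456 - 4*11)) = 1/(2*(-44)*(456 - 44)) = 1/(2*(-44)*412) = 1/(-36256) = -1/36256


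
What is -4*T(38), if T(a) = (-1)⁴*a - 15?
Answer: -92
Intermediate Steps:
T(a) = -15 + a (T(a) = 1*a - 15 = a - 15 = -15 + a)
-4*T(38) = -4*(-15 + 38) = -4*23 = -92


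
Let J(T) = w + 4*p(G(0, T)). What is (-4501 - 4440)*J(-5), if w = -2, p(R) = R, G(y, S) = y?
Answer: 17882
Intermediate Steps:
J(T) = -2 (J(T) = -2 + 4*0 = -2 + 0 = -2)
(-4501 - 4440)*J(-5) = (-4501 - 4440)*(-2) = -8941*(-2) = 17882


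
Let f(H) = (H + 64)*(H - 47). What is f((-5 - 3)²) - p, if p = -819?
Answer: 2995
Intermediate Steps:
f(H) = (-47 + H)*(64 + H) (f(H) = (64 + H)*(-47 + H) = (-47 + H)*(64 + H))
f((-5 - 3)²) - p = (-3008 + ((-5 - 3)²)² + 17*(-5 - 3)²) - 1*(-819) = (-3008 + ((-8)²)² + 17*(-8)²) + 819 = (-3008 + 64² + 17*64) + 819 = (-3008 + 4096 + 1088) + 819 = 2176 + 819 = 2995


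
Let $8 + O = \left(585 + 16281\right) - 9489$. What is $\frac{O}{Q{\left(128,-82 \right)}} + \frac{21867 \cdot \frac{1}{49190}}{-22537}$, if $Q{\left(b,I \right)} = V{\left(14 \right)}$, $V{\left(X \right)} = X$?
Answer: $\frac{2042309117483}{3880082605} \approx 526.36$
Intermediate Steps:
$Q{\left(b,I \right)} = 14$
$O = 7369$ ($O = -8 + \left(\left(585 + 16281\right) - 9489\right) = -8 + \left(16866 - 9489\right) = -8 + 7377 = 7369$)
$\frac{O}{Q{\left(128,-82 \right)}} + \frac{21867 \cdot \frac{1}{49190}}{-22537} = \frac{7369}{14} + \frac{21867 \cdot \frac{1}{49190}}{-22537} = 7369 \cdot \frac{1}{14} + 21867 \cdot \frac{1}{49190} \left(- \frac{1}{22537}\right) = \frac{7369}{14} + \frac{21867}{49190} \left(- \frac{1}{22537}\right) = \frac{7369}{14} - \frac{21867}{1108595030} = \frac{2042309117483}{3880082605}$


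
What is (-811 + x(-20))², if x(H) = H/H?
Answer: 656100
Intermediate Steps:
x(H) = 1
(-811 + x(-20))² = (-811 + 1)² = (-810)² = 656100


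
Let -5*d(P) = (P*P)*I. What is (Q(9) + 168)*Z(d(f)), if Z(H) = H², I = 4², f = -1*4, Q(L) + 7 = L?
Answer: 2228224/5 ≈ 4.4565e+5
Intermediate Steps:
Q(L) = -7 + L
f = -4
I = 16
d(P) = -16*P²/5 (d(P) = -P*P*16/5 = -P²*16/5 = -16*P²/5)
(Q(9) + 168)*Z(d(f)) = ((-7 + 9) + 168)*(-16/5*(-4)²)² = (2 + 168)*(-16/5*16)² = 170*(-256/5)² = 170*(65536/25) = 2228224/5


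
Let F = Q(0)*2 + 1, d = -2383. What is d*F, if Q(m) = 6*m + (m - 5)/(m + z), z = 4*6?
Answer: -16681/12 ≈ -1390.1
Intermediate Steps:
z = 24
Q(m) = 6*m + (-5 + m)/(24 + m) (Q(m) = 6*m + (m - 5)/(m + 24) = 6*m + (-5 + m)/(24 + m))
F = 7/12 (F = ((-5 + 6*0² + 145*0)/(24 + 0))*2 + 1 = ((-5 + 6*0 + 0)/24)*2 + 1 = ((-5 + 0 + 0)/24)*2 + 1 = ((1/24)*(-5))*2 + 1 = -5/24*2 + 1 = -5/12 + 1 = 7/12 ≈ 0.58333)
d*F = -2383*7/12 = -16681/12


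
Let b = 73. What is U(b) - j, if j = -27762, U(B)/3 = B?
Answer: 27981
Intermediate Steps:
U(B) = 3*B
U(b) - j = 3*73 - 1*(-27762) = 219 + 27762 = 27981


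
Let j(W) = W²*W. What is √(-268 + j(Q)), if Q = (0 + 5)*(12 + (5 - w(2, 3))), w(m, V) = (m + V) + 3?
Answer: √90857 ≈ 301.42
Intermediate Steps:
w(m, V) = 3 + V + m (w(m, V) = (V + m) + 3 = 3 + V + m)
Q = 45 (Q = (0 + 5)*(12 + (5 - (3 + 3 + 2))) = 5*(12 + (5 - 1*8)) = 5*(12 + (5 - 8)) = 5*(12 - 3) = 5*9 = 45)
j(W) = W³
√(-268 + j(Q)) = √(-268 + 45³) = √(-268 + 91125) = √90857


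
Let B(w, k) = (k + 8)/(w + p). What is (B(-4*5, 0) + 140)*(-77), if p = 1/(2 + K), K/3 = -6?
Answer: -3450524/321 ≈ -10749.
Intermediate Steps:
K = -18 (K = 3*(-6) = -18)
p = -1/16 (p = 1/(2 - 18) = 1/(-16) = -1/16 ≈ -0.062500)
B(w, k) = (8 + k)/(-1/16 + w) (B(w, k) = (k + 8)/(w - 1/16) = (8 + k)/(-1/16 + w))
(B(-4*5, 0) + 140)*(-77) = (16*(8 + 0)/(-1 + 16*(-4*5)) + 140)*(-77) = (16*8/(-1 + 16*(-20)) + 140)*(-77) = (16*8/(-1 - 320) + 140)*(-77) = (16*8/(-321) + 140)*(-77) = (16*(-1/321)*8 + 140)*(-77) = (-128/321 + 140)*(-77) = (44812/321)*(-77) = -3450524/321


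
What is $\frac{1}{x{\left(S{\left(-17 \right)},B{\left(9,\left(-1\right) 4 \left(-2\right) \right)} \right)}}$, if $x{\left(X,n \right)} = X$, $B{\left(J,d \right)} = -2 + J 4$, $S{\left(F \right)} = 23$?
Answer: $\frac{1}{23} \approx 0.043478$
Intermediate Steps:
$B{\left(J,d \right)} = -2 + 4 J$
$\frac{1}{x{\left(S{\left(-17 \right)},B{\left(9,\left(-1\right) 4 \left(-2\right) \right)} \right)}} = \frac{1}{23}$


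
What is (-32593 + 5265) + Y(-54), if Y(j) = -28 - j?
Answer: -27302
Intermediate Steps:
(-32593 + 5265) + Y(-54) = (-32593 + 5265) + (-28 - 1*(-54)) = -27328 + (-28 + 54) = -27328 + 26 = -27302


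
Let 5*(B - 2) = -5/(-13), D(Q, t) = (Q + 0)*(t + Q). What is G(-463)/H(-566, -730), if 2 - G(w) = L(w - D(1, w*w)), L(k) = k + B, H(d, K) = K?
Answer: -1396414/4745 ≈ -294.29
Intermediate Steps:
D(Q, t) = Q*(Q + t)
B = 27/13 (B = 2 + (-5/(-13))/5 = 2 + (-5*(-1/13))/5 = 2 + (⅕)*(5/13) = 2 + 1/13 = 27/13 ≈ 2.0769)
L(k) = 27/13 + k (L(k) = k + 27/13 = 27/13 + k)
G(w) = 12/13 + w² - w (G(w) = 2 - (27/13 + (w - (1 + w*w))) = 2 - (27/13 + (w - (1 + w²))) = 2 - (27/13 + (w + (-1 - w²))) = 2 - (27/13 + (-1 + w - w²)) = 2 - (14/13 + w - w²) = 2 + (-14/13 + w² - w) = 12/13 + w² - w)
G(-463)/H(-566, -730) = (12/13 + (-463)² - 1*(-463))/(-730) = (12/13 + 214369 + 463)*(-1/730) = (2792828/13)*(-1/730) = -1396414/4745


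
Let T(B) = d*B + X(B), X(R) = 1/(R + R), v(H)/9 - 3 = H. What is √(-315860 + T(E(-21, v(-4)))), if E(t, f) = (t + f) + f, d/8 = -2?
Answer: 17*I*√6636318/78 ≈ 561.46*I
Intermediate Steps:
d = -16 (d = 8*(-2) = -16)
v(H) = 27 + 9*H
X(R) = 1/(2*R)
E(t, f) = t + 2*f (E(t, f) = (f + t) + f = t + 2*f)
T(B) = 1/(2*B) - 16*B (T(B) = -16*B + 1/(2*B) = 1/(2*B) - 16*B)
√(-315860 + T(E(-21, v(-4)))) = √(-315860 + (1/(2*(-21 + 2*(27 + 9*(-4)))) - 16*(-21 + 2*(27 + 9*(-4))))) = √(-315860 + (1/(2*(-21 + 2*(27 - 36))) - 16*(-21 + 2*(27 - 36)))) = √(-315860 + (1/(2*(-21 + 2*(-9))) - 16*(-21 + 2*(-9)))) = √(-315860 + (1/(2*(-21 - 18)) - 16*(-21 - 18))) = √(-315860 + ((½)/(-39) - 16*(-39))) = √(-315860 + ((½)*(-1/39) + 624)) = √(-315860 + (-1/78 + 624)) = √(-315860 + 48671/78) = √(-24588409/78) = 17*I*√6636318/78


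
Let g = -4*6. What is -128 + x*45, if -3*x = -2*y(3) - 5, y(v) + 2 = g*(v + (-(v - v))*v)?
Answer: -2273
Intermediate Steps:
g = -24
y(v) = -2 - 24*v (y(v) = -2 - 24*(v + (-(v - v))*v) = -2 - 24*(v + (-1*0)*v) = -2 - 24*(v + 0*v) = -2 - 24*(v + 0) = -2 - 24*v)
x = -143/3 (x = -(-2*(-2 - 24*3) - 5)/3 = -(-2*(-2 - 72) - 5)/3 = -(-2*(-74) - 5)/3 = -(148 - 5)/3 = -⅓*143 = -143/3 ≈ -47.667)
-128 + x*45 = -128 - 143/3*45 = -128 - 2145 = -2273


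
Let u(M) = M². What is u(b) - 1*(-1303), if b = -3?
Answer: 1312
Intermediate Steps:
u(b) - 1*(-1303) = (-3)² - 1*(-1303) = 9 + 1303 = 1312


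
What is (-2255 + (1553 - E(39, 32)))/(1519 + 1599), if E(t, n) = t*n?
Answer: -975/1559 ≈ -0.62540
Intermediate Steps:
E(t, n) = n*t
(-2255 + (1553 - E(39, 32)))/(1519 + 1599) = (-2255 + (1553 - 32*39))/(1519 + 1599) = (-2255 + (1553 - 1*1248))/3118 = (-2255 + (1553 - 1248))*(1/3118) = (-2255 + 305)*(1/3118) = -1950*1/3118 = -975/1559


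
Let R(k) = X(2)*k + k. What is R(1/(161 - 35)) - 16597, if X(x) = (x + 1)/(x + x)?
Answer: -1194983/72 ≈ -16597.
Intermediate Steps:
X(x) = (1 + x)/(2*x) (X(x) = (1 + x)/((2*x)) = (1 + x)*(1/(2*x)) = (1 + x)/(2*x))
R(k) = 7*k/4 (R(k) = ((½)*(1 + 2)/2)*k + k = ((½)*(½)*3)*k + k = 3*k/4 + k = 7*k/4)
R(1/(161 - 35)) - 16597 = 7/(4*(161 - 35)) - 16597 = (7/4)/126 - 16597 = (7/4)*(1/126) - 16597 = 1/72 - 16597 = -1194983/72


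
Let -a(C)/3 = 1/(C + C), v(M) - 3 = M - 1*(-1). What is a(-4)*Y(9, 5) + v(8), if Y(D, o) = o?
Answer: 111/8 ≈ 13.875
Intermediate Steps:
v(M) = 4 + M (v(M) = 3 + (M - 1*(-1)) = 3 + (M + 1) = 3 + (1 + M) = 4 + M)
a(C) = -3/(2*C) (a(C) = -3/(C + C) = -3*1/(2*C) = -3/(2*C))
a(-4)*Y(9, 5) + v(8) = -3/2/(-4)*5 + (4 + 8) = -3/2*(-1/4)*5 + 12 = (3/8)*5 + 12 = 15/8 + 12 = 111/8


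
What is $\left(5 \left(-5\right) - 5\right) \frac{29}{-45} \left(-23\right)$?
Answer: $- \frac{1334}{3} \approx -444.67$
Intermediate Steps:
$\left(5 \left(-5\right) - 5\right) \frac{29}{-45} \left(-23\right) = \left(-25 - 5\right) 29 \left(- \frac{1}{45}\right) \left(-23\right) = \left(-30\right) \left(- \frac{29}{45}\right) \left(-23\right) = \frac{58}{3} \left(-23\right) = - \frac{1334}{3}$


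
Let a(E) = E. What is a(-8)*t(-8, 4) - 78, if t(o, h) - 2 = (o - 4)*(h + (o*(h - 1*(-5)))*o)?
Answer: 55586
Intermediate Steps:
t(o, h) = 2 + (-4 + o)*(h + o²*(5 + h)) (t(o, h) = 2 + (o - 4)*(h + (o*(h - 1*(-5)))*o) = 2 + (-4 + o)*(h + (o*(h + 5))*o) = 2 + (-4 + o)*(h + (o*(5 + h))*o) = 2 + (-4 + o)*(h + o²*(5 + h)))
a(-8)*t(-8, 4) - 78 = -8*(2 - 20*(-8)² - 4*4 + 5*(-8)³ + 4*(-8) + 4*(-8)³ - 4*4*(-8)²) - 78 = -8*(2 - 20*64 - 16 + 5*(-512) - 32 + 4*(-512) - 4*4*64) - 78 = -8*(2 - 1280 - 16 - 2560 - 32 - 2048 - 1024) - 78 = -8*(-6958) - 78 = 55664 - 78 = 55586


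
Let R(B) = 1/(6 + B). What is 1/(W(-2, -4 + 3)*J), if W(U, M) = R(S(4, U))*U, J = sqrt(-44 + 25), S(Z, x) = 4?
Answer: 5*I*sqrt(19)/19 ≈ 1.1471*I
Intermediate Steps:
J = I*sqrt(19) (J = sqrt(-19) = I*sqrt(19) ≈ 4.3589*I)
W(U, M) = U/10 (W(U, M) = U/(6 + 4) = U/10)
1/(W(-2, -4 + 3)*J) = 1/(((1/10)*(-2))*(I*sqrt(19))) = 1/(-I*sqrt(19)/5) = 5*I*sqrt(19)/19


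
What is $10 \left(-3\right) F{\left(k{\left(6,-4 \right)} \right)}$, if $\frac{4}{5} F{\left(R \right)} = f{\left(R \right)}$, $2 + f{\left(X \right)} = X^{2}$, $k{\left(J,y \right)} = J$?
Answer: $-1275$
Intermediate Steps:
$f{\left(X \right)} = -2 + X^{2}$
$F{\left(R \right)} = - \frac{5}{2} + \frac{5 R^{2}}{4}$ ($F{\left(R \right)} = \frac{5 \left(-2 + R^{2}\right)}{4} = - \frac{5}{2} + \frac{5 R^{2}}{4}$)
$10 \left(-3\right) F{\left(k{\left(6,-4 \right)} \right)} = 10 \left(-3\right) \left(- \frac{5}{2} + \frac{5 \cdot 6^{2}}{4}\right) = - 30 \left(- \frac{5}{2} + \frac{5}{4} \cdot 36\right) = - 30 \left(- \frac{5}{2} + 45\right) = \left(-30\right) \frac{85}{2} = -1275$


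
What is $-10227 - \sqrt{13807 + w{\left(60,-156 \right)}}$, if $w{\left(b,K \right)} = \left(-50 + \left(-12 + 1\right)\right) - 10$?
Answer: $-10227 - 2 \sqrt{3434} \approx -10344.0$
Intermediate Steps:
$w{\left(b,K \right)} = -71$ ($w{\left(b,K \right)} = \left(-50 - 11\right) - 10 = -61 - 10 = -71$)
$-10227 - \sqrt{13807 + w{\left(60,-156 \right)}} = -10227 - \sqrt{13807 - 71} = -10227 - \sqrt{13736} = -10227 - 2 \sqrt{3434}$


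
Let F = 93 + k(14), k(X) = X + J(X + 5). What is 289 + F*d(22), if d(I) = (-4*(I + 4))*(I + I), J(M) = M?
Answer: -576287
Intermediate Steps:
k(X) = 5 + 2*X (k(X) = X + (X + 5) = X + (5 + X) = 5 + 2*X)
F = 126 (F = 93 + (5 + 2*14) = 93 + (5 + 28) = 93 + 33 = 126)
d(I) = 2*I*(-16 - 4*I) (d(I) = (-4*(4 + I))*(2*I) = (-16 - 4*I)*(2*I) = 2*I*(-16 - 4*I))
289 + F*d(22) = 289 + 126*(-8*22*(4 + 22)) = 289 + 126*(-8*22*26) = 289 + 126*(-4576) = 289 - 576576 = -576287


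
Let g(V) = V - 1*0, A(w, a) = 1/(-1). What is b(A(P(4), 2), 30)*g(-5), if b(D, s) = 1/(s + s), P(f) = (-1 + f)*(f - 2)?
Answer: -1/12 ≈ -0.083333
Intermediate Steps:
P(f) = (-1 + f)*(-2 + f)
A(w, a) = -1
g(V) = V (g(V) = V + 0 = V)
b(D, s) = 1/(2*s)
b(A(P(4), 2), 30)*g(-5) = ((½)/30)*(-5) = ((½)*(1/30))*(-5) = (1/60)*(-5) = -1/12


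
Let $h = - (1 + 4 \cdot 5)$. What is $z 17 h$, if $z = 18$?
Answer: $-6426$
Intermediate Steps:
$h = -21$ ($h = - (1 + 20) = \left(-1\right) 21 = -21$)
$z 17 h = 18 \cdot 17 \left(-21\right) = 306 \left(-21\right) = -6426$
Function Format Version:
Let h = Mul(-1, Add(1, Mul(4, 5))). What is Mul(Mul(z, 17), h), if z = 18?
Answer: -6426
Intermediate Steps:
h = -21 (h = Mul(-1, Add(1, 20)) = Mul(-1, 21) = -21)
Mul(Mul(z, 17), h) = Mul(Mul(18, 17), -21) = Mul(306, -21) = -6426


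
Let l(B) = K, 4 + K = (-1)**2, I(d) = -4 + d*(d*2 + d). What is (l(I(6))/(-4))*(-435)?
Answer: -1305/4 ≈ -326.25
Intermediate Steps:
I(d) = -4 + 3*d**2 (I(d) = -4 + d*(2*d + d) = -4 + d*(3*d) = -4 + 3*d**2)
K = -3 (K = -4 + (-1)**2 = -4 + 1 = -3)
l(B) = -3
(l(I(6))/(-4))*(-435) = -3/(-4)*(-435) = -3*(-1/4)*(-435) = (3/4)*(-435) = -1305/4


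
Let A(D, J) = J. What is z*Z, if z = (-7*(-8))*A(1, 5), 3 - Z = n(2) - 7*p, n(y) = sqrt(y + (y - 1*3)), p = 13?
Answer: 26040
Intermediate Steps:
n(y) = sqrt(-3 + 2*y) (n(y) = sqrt(y + (y - 3)) = sqrt(y + (-3 + y)) = sqrt(-3 + 2*y))
Z = 93 (Z = 3 - (sqrt(-3 + 2*2) - 7*13) = 3 - (sqrt(-3 + 4) - 91) = 3 - (sqrt(1) - 91) = 3 - (1 - 91) = 3 - 1*(-90) = 3 + 90 = 93)
z = 280 (z = -7*(-8)*5 = 56*5 = 280)
z*Z = 280*93 = 26040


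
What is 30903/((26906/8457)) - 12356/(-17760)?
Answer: 580231165937/59731320 ≈ 9714.0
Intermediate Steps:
30903/((26906/8457)) - 12356/(-17760) = 30903/((26906*(1/8457))) - 12356*(-1/17760) = 30903/(26906/8457) + 3089/4440 = 30903*(8457/26906) + 3089/4440 = 261346671/26906 + 3089/4440 = 580231165937/59731320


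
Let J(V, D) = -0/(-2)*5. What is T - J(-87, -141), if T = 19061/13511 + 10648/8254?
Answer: 150597311/55759897 ≈ 2.7008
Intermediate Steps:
T = 150597311/55759897 (T = 19061*(1/13511) + 10648*(1/8254) = 19061/13511 + 5324/4127 = 150597311/55759897 ≈ 2.7008)
J(V, D) = 0 (J(V, D) = -0*(-1)/2*5 = -1*0*5 = 0*5 = 0)
T - J(-87, -141) = 150597311/55759897 - 1*0 = 150597311/55759897 + 0 = 150597311/55759897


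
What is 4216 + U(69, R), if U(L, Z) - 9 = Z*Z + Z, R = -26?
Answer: 4875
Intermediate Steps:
U(L, Z) = 9 + Z + Z**2 (U(L, Z) = 9 + (Z*Z + Z) = 9 + (Z**2 + Z) = 9 + (Z + Z**2) = 9 + Z + Z**2)
4216 + U(69, R) = 4216 + (9 - 26 + (-26)**2) = 4216 + (9 - 26 + 676) = 4216 + 659 = 4875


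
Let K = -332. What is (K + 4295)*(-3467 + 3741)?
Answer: 1085862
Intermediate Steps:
(K + 4295)*(-3467 + 3741) = (-332 + 4295)*(-3467 + 3741) = 3963*274 = 1085862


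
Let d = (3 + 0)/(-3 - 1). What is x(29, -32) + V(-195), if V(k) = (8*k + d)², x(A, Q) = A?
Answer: 38975513/16 ≈ 2.4360e+6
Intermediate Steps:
d = -¾ (d = 3/(-4) = 3*(-¼) = -¾ ≈ -0.75000)
V(k) = (-¾ + 8*k)² (V(k) = (8*k - ¾)² = (-¾ + 8*k)²)
x(29, -32) + V(-195) = 29 + (-3 + 32*(-195))²/16 = 29 + (-3 - 6240)²/16 = 29 + (1/16)*(-6243)² = 29 + (1/16)*38975049 = 29 + 38975049/16 = 38975513/16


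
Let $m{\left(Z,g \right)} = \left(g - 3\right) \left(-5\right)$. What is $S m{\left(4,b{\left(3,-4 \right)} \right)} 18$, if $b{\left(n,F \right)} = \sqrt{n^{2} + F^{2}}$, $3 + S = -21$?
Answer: $4320$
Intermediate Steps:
$S = -24$ ($S = -3 - 21 = -24$)
$b{\left(n,F \right)} = \sqrt{F^{2} + n^{2}}$
$m{\left(Z,g \right)} = 15 - 5 g$ ($m{\left(Z,g \right)} = \left(-3 + g\right) \left(-5\right) = 15 - 5 g$)
$S m{\left(4,b{\left(3,-4 \right)} \right)} 18 = - 24 \left(15 - 5 \sqrt{\left(-4\right)^{2} + 3^{2}}\right) 18 = - 24 \left(15 - 5 \sqrt{16 + 9}\right) 18 = - 24 \left(15 - 5 \sqrt{25}\right) 18 = - 24 \left(15 - 25\right) 18 = \left(-24\right) \left(-10\right) 18 = 240 \cdot 18 = 4320$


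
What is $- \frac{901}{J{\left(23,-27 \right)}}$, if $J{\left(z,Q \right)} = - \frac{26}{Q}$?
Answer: $- \frac{24327}{26} \approx -935.65$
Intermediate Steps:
$- \frac{901}{J{\left(23,-27 \right)}} = - \frac{901}{\left(-26\right) \frac{1}{-27}} = - \frac{901}{\left(-26\right) \left(- \frac{1}{27}\right)} = - \frac{901}{\frac{26}{27}} = \left(-901\right) \frac{27}{26} = - \frac{24327}{26}$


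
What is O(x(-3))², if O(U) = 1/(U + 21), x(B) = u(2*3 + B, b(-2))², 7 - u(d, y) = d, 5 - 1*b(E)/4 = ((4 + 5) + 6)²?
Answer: 1/1369 ≈ 0.00073046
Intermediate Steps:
b(E) = -880 (b(E) = 20 - 4*((4 + 5) + 6)² = 20 - 4*(9 + 6)² = 20 - 4*15² = 20 - 4*225 = 20 - 900 = -880)
u(d, y) = 7 - d
x(B) = (1 - B)² (x(B) = (7 - (2*3 + B))² = (7 - (6 + B))² = (7 + (-6 - B))² = (1 - B)²)
O(U) = 1/(21 + U)
O(x(-3))² = (1/(21 + (-1 - 3)²))² = (1/(21 + (-4)²))² = (1/(21 + 16))² = (1/37)² = 1/1369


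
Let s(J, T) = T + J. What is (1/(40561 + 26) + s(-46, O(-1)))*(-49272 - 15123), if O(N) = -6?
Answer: 45302376195/13529 ≈ 3.3485e+6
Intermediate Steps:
s(J, T) = J + T
(1/(40561 + 26) + s(-46, O(-1)))*(-49272 - 15123) = (1/(40561 + 26) + (-46 - 6))*(-49272 - 15123) = (1/40587 - 52)*(-64395) = -2110523/40587*(-64395) = 45302376195/13529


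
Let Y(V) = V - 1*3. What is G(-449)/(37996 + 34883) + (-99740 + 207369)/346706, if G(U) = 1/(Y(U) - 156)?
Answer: 2384543569511/7681346318496 ≈ 0.31043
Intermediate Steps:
Y(V) = -3 + V (Y(V) = V - 3 = -3 + V)
G(U) = 1/(-159 + U) (G(U) = 1/((-3 + U) - 156) = 1/(-159 + U))
G(-449)/(37996 + 34883) + (-99740 + 207369)/346706 = 1/((-159 - 449)*(37996 + 34883)) + (-99740 + 207369)/346706 = 1/(-608*72879) + 107629*(1/346706) = -1/608*1/72879 + 107629/346706 = -1/44310432 + 107629/346706 = 2384543569511/7681346318496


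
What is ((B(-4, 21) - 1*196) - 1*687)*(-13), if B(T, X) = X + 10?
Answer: 11076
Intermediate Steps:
B(T, X) = 10 + X
((B(-4, 21) - 1*196) - 1*687)*(-13) = (((10 + 21) - 1*196) - 1*687)*(-13) = ((31 - 196) - 687)*(-13) = (-165 - 687)*(-13) = -852*(-13) = 11076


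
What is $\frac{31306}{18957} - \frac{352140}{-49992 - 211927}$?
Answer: $\frac{2950834}{984963} \approx 2.9959$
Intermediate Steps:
$\frac{31306}{18957} - \frac{352140}{-49992 - 211927} = 31306 \cdot \frac{1}{18957} - \frac{352140}{-261919} = \frac{31306}{18957} - - \frac{352140}{261919} = \frac{31306}{18957} + \frac{352140}{261919} = \frac{2950834}{984963}$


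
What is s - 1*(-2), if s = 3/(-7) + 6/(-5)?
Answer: 13/35 ≈ 0.37143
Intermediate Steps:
s = -57/35 (s = 3*(-1/7) + 6*(-1/5) = -3/7 - 6/5 = -57/35 ≈ -1.6286)
s - 1*(-2) = -57/35 - 1*(-2) = -57/35 + 2 = 13/35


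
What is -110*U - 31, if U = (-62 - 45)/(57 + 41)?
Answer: 4366/49 ≈ 89.102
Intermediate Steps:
U = -107/98 ≈ -1.0918
-110*U - 31 = -110*(-107/98) - 31 = 5885/49 - 31 = 4366/49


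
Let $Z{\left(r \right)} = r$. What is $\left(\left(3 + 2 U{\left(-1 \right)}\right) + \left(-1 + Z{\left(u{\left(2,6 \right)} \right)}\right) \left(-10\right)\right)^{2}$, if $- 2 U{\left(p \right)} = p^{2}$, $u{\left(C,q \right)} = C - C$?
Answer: $144$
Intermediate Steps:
$u{\left(C,q \right)} = 0$
$U{\left(p \right)} = - \frac{p^{2}}{2}$
$\left(\left(3 + 2 U{\left(-1 \right)}\right) + \left(-1 + Z{\left(u{\left(2,6 \right)} \right)}\right) \left(-10\right)\right)^{2} = \left(\left(3 + 2 \left(- \frac{\left(-1\right)^{2}}{2}\right)\right) + \left(-1 + 0\right) \left(-10\right)\right)^{2} = \left(\left(3 + 2 \left(\left(- \frac{1}{2}\right) 1\right)\right) - -10\right)^{2} = \left(\left(3 + 2 \left(- \frac{1}{2}\right)\right) + 10\right)^{2} = \left(\left(3 - 1\right) + 10\right)^{2} = \left(2 + 10\right)^{2} = 12^{2} = 144$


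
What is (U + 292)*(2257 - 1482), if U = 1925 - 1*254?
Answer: 1521325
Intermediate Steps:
U = 1671 (U = 1925 - 254 = 1671)
(U + 292)*(2257 - 1482) = (1671 + 292)*(2257 - 1482) = 1963*775 = 1521325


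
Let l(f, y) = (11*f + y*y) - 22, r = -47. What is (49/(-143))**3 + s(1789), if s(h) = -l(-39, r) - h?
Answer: -10372279878/2924207 ≈ -3547.0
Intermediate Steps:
l(f, y) = -22 + y**2 + 11*f (l(f, y) = (11*f + y**2) - 22 = (y**2 + 11*f) - 22 = -22 + y**2 + 11*f)
s(h) = -1758 - h (s(h) = -(-22 + (-47)**2 + 11*(-39)) - h = -(-22 + 2209 - 429) - h = -1*1758 - h = -1758 - h)
(49/(-143))**3 + s(1789) = (49/(-143))**3 + (-1758 - 1*1789) = (49*(-1/143))**3 + (-1758 - 1789) = (-49/143)**3 - 3547 = -117649/2924207 - 3547 = -10372279878/2924207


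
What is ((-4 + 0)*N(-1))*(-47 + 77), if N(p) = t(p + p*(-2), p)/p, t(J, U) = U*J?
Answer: -120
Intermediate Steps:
t(J, U) = J*U
N(p) = -p (N(p) = ((p + p*(-2))*p)/p = ((p - 2*p)*p)/p = ((-p)*p)/p = (-p**2)/p = -p)
((-4 + 0)*N(-1))*(-47 + 77) = ((-4 + 0)*(-1*(-1)))*(-47 + 77) = -4*1*30 = -4*30 = -120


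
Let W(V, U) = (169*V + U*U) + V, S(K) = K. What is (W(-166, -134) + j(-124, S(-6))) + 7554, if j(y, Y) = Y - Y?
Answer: -2710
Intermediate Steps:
j(y, Y) = 0
W(V, U) = U² + 170*V (W(V, U) = (169*V + U²) + V = (U² + 169*V) + V = U² + 170*V)
(W(-166, -134) + j(-124, S(-6))) + 7554 = (((-134)² + 170*(-166)) + 0) + 7554 = ((17956 - 28220) + 0) + 7554 = (-10264 + 0) + 7554 = -10264 + 7554 = -2710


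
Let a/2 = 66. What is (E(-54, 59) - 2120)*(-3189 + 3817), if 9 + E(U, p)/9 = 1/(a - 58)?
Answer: -51139610/37 ≈ -1.3822e+6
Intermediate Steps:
a = 132 (a = 2*66 = 132)
E(U, p) = -5985/74 (E(U, p) = -81 + 9/(132 - 58) = -81 + 9/74 = -5985/74)
(E(-54, 59) - 2120)*(-3189 + 3817) = (-5985/74 - 2120)*(-3189 + 3817) = -162865/74*628 = -51139610/37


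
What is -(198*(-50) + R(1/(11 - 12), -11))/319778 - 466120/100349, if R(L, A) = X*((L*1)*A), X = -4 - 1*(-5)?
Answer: -148062570099/32089402522 ≈ -4.6141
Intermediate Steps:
X = 1 (X = -4 + 5 = 1)
R(L, A) = A*L (R(L, A) = 1*((L*1)*A) = 1*(L*A) = 1*(A*L) = A*L)
-(198*(-50) + R(1/(11 - 12), -11))/319778 - 466120/100349 = -(198*(-50) - 11/(11 - 12))/319778 - 466120/100349 = -(-9900 - 11/(-1))*(1/319778) - 466120*1/100349 = -(-9900 - 11*(-1))*(1/319778) - 466120/100349 = -(-9900 + 11)*(1/319778) - 466120/100349 = -1*(-9889)*(1/319778) - 466120/100349 = 9889*(1/319778) - 466120/100349 = 9889/319778 - 466120/100349 = -148062570099/32089402522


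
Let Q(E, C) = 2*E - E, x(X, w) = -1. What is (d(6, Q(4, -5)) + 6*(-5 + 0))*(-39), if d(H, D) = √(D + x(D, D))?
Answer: 1170 - 39*√3 ≈ 1102.4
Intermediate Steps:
Q(E, C) = E
d(H, D) = √(-1 + D) (d(H, D) = √(D - 1) = √(-1 + D))
(d(6, Q(4, -5)) + 6*(-5 + 0))*(-39) = (√(-1 + 4) + 6*(-5 + 0))*(-39) = (√3 + 6*(-5))*(-39) = (√3 - 30)*(-39) = (-30 + √3)*(-39) = 1170 - 39*√3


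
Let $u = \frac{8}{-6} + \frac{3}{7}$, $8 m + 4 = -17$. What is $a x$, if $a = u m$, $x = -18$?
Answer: $- \frac{171}{4} \approx -42.75$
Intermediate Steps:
$m = - \frac{21}{8}$ ($m = - \frac{1}{2} + \frac{1}{8} \left(-17\right) = - \frac{1}{2} - \frac{17}{8} = - \frac{21}{8} \approx -2.625$)
$u = - \frac{19}{21}$ ($u = 8 \left(- \frac{1}{6}\right) + 3 \cdot \frac{1}{7} = - \frac{4}{3} + \frac{3}{7} = - \frac{19}{21} \approx -0.90476$)
$a = \frac{19}{8}$ ($a = \left(- \frac{19}{21}\right) \left(- \frac{21}{8}\right) = \frac{19}{8} \approx 2.375$)
$a x = \frac{19}{8} \left(-18\right) = - \frac{171}{4}$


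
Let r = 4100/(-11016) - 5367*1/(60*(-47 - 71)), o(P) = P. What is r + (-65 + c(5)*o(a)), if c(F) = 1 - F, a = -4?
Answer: -157982327/3249720 ≈ -48.614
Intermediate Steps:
r = 1253953/3249720 (r = 4100*(-1/11016) - 5367/(60*(-118)) = -1025/2754 - 5367/(-7080) = -1025/2754 - 5367*(-1/7080) = -1025/2754 + 1789/2360 = 1253953/3249720 ≈ 0.38586)
r + (-65 + c(5)*o(a)) = 1253953/3249720 + (-65 + (1 - 1*5)*(-4)) = 1253953/3249720 + (-65 + (1 - 5)*(-4)) = 1253953/3249720 + (-65 - 4*(-4)) = 1253953/3249720 + (-65 + 16) = 1253953/3249720 - 49 = -157982327/3249720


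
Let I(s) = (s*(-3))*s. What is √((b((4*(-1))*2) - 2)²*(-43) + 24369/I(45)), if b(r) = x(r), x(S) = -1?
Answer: I*√791798/45 ≈ 19.774*I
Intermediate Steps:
b(r) = -1
I(s) = -3*s² (I(s) = (-3*s)*s = -3*s²)
√((b((4*(-1))*2) - 2)²*(-43) + 24369/I(45)) = √((-1 - 2)²*(-43) + 24369/((-3*45²))) = √((-3)²*(-43) + 24369/((-3*2025))) = √(9*(-43) + 24369/(-6075)) = √(-387 + 24369*(-1/6075)) = √(-387 - 8123/2025) = √(-791798/2025) = I*√791798/45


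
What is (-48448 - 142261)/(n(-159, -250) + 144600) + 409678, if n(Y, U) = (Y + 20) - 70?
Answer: 59153625389/144391 ≈ 4.0968e+5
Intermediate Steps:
n(Y, U) = -50 + Y (n(Y, U) = (20 + Y) - 70 = -50 + Y)
(-48448 - 142261)/(n(-159, -250) + 144600) + 409678 = (-48448 - 142261)/((-50 - 159) + 144600) + 409678 = -190709/(-209 + 144600) + 409678 = -190709/144391 + 409678 = 59153625389/144391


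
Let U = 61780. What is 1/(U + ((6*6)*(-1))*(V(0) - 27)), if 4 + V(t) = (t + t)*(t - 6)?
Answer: 1/62896 ≈ 1.5899e-5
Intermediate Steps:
V(t) = -4 + 2*t*(-6 + t) (V(t) = -4 + (t + t)*(t - 6) = -4 + (2*t)*(-6 + t) = -4 + 2*t*(-6 + t))
1/(U + ((6*6)*(-1))*(V(0) - 27)) = 1/(61780 + ((6*6)*(-1))*((-4 - 12*0 + 2*0²) - 27)) = 1/(61780 + (36*(-1))*((-4 + 0 + 2*0) - 27)) = 1/(61780 - 36*((-4 + 0 + 0) - 27)) = 1/(61780 - 36*(-4 - 27)) = 1/(61780 - 36*(-31)) = 1/(61780 + 1116) = 1/62896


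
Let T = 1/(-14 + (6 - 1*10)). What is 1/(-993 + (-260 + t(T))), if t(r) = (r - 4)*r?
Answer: -324/405899 ≈ -0.00079823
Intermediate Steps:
T = -1/18 (T = 1/(-14 + (6 - 10)) = 1/(-14 - 4) = 1/(-18) = -1/18 ≈ -0.055556)
t(r) = r*(-4 + r) (t(r) = (-4 + r)*r = r*(-4 + r))
1/(-993 + (-260 + t(T))) = 1/(-993 + (-260 - (-4 - 1/18)/18)) = 1/(-993 + (-260 - 1/18*(-73/18))) = 1/(-993 + (-260 + 73/324)) = 1/(-993 - 84167/324) = 1/(-405899/324) = -324/405899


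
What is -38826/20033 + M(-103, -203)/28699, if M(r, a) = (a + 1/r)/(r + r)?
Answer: -11821053125751/6099401253803 ≈ -1.9381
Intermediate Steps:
M(r, a) = (a + 1/r)/(2*r) (M(r, a) = (a + 1/r)/((2*r)) = (a + 1/r)*(1/(2*r)) = (a + 1/r)/(2*r))
-38826/20033 + M(-103, -203)/28699 = -38826/20033 + ((½)*(1 - 203*(-103))/(-103)²)/28699 = -38826*1/20033 + ((½)*(1/10609)*(1 + 20909))*(1/28699) = -38826/20033 + ((½)*(1/10609)*20910)*(1/28699) = -38826/20033 + (10455/10609)*(1/28699) = -38826/20033 + 10455/304467691 = -11821053125751/6099401253803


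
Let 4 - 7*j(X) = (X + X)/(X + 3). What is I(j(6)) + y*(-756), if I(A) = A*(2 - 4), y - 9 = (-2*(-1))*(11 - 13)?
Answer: -79396/21 ≈ -3780.8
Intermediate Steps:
y = 5 (y = 9 + (-2*(-1))*(11 - 13) = 9 + 2*(-2) = 9 - 4 = 5)
j(X) = 4/7 - 2*X/(7*(3 + X)) (j(X) = 4/7 - (X + X)/(7*(X + 3)) = 4/7 - 2*X/(7*(3 + X)))
I(A) = -2*A (I(A) = A*(-2) = -2*A)
I(j(6)) + y*(-756) = -4*(6 + 6)/(7*(3 + 6)) + 5*(-756) = -4*12/(7*9) - 3780 = -2*8/21 - 3780 = -16/21 - 3780 = -79396/21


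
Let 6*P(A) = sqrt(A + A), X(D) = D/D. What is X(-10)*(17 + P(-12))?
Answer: 17 + I*sqrt(6)/3 ≈ 17.0 + 0.8165*I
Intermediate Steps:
X(D) = 1
P(A) = sqrt(2)*sqrt(A)/6 (P(A) = sqrt(A + A)/6 = sqrt(2*A)/6 = (sqrt(2)*sqrt(A))/6 = sqrt(2)*sqrt(A)/6)
X(-10)*(17 + P(-12)) = 1*(17 + sqrt(2)*sqrt(-12)/6) = 1*(17 + sqrt(2)*(2*I*sqrt(3))/6) = 1*(17 + I*sqrt(6)/3) = 17 + I*sqrt(6)/3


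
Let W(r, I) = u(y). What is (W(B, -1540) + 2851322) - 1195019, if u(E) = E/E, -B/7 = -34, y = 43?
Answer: 1656304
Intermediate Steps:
B = 238 (B = -7*(-34) = 238)
u(E) = 1
W(r, I) = 1
(W(B, -1540) + 2851322) - 1195019 = (1 + 2851322) - 1195019 = 2851323 - 1195019 = 1656304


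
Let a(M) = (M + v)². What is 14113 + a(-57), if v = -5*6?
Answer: 21682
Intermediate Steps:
v = -30
a(M) = (-30 + M)² (a(M) = (M - 30)² = (-30 + M)²)
14113 + a(-57) = 14113 + (-30 - 57)² = 14113 + (-87)² = 14113 + 7569 = 21682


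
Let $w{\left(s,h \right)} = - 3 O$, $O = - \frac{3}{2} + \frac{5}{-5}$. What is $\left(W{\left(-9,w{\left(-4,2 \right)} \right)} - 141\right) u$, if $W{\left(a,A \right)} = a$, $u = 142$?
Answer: $-21300$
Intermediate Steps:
$O = - \frac{5}{2}$ ($O = \left(-3\right) \frac{1}{2} + 5 \left(- \frac{1}{5}\right) = - \frac{3}{2} - 1 = - \frac{5}{2} \approx -2.5$)
$w{\left(s,h \right)} = \frac{15}{2}$ ($w{\left(s,h \right)} = \left(-3\right) \left(- \frac{5}{2}\right) = \frac{15}{2}$)
$\left(W{\left(-9,w{\left(-4,2 \right)} \right)} - 141\right) u = \left(-9 - 141\right) 142 = \left(-150\right) 142 = -21300$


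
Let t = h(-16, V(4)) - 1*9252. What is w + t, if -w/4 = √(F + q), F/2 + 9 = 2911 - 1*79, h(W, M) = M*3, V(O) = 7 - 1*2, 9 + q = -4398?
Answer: -9237 - 4*√1239 ≈ -9377.8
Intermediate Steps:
q = -4407 (q = -9 - 4398 = -4407)
V(O) = 5 (V(O) = 7 - 2 = 5)
h(W, M) = 3*M
F = 5646 (F = -18 + 2*(2911 - 1*79) = -18 + 2*(2911 - 79) = -18 + 2*2832 = -18 + 5664 = 5646)
t = -9237 (t = 3*5 - 1*9252 = 15 - 9252 = -9237)
w = -4*√1239 (w = -4*√(5646 - 4407) = -4*√1239 ≈ -140.80)
w + t = -4*√1239 - 9237 = -9237 - 4*√1239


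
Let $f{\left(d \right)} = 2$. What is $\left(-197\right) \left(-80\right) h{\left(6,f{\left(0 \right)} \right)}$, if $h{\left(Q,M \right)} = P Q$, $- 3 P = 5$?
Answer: $-157600$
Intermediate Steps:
$P = - \frac{5}{3}$ ($P = \left(- \frac{1}{3}\right) 5 = - \frac{5}{3} \approx -1.6667$)
$h{\left(Q,M \right)} = - \frac{5 Q}{3}$
$\left(-197\right) \left(-80\right) h{\left(6,f{\left(0 \right)} \right)} = \left(-197\right) \left(-80\right) \left(\left(- \frac{5}{3}\right) 6\right) = 15760 \left(-10\right) = -157600$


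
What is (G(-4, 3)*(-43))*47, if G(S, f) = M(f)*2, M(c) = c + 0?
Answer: -12126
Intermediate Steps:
M(c) = c
G(S, f) = 2*f (G(S, f) = f*2 = 2*f)
(G(-4, 3)*(-43))*47 = ((2*3)*(-43))*47 = (6*(-43))*47 = -258*47 = -12126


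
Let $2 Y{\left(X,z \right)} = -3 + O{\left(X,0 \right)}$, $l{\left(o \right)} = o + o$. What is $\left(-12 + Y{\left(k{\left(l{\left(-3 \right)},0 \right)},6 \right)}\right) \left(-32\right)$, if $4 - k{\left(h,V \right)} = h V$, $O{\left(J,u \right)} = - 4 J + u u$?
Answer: $688$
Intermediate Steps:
$O{\left(J,u \right)} = u^{2} - 4 J$ ($O{\left(J,u \right)} = - 4 J + u^{2} = u^{2} - 4 J$)
$l{\left(o \right)} = 2 o$
$k{\left(h,V \right)} = 4 - V h$ ($k{\left(h,V \right)} = 4 - h V = 4 - V h$)
$Y{\left(X,z \right)} = - \frac{3}{2} - 2 X$ ($Y{\left(X,z \right)} = \frac{-3 - \left(0 + 4 X\right)}{2} = \frac{-3 + \left(0 - 4 X\right)}{2} = \frac{-3 - 4 X}{2} = - \frac{3}{2} - 2 X$)
$\left(-12 + Y{\left(k{\left(l{\left(-3 \right)},0 \right)},6 \right)}\right) \left(-32\right) = \left(-12 - \left(\frac{3}{2} + 2 \left(4 - 0 \cdot 2 \left(-3\right)\right)\right)\right) \left(-32\right) = \left(-12 - \left(\frac{3}{2} + 2 \left(4 - 0 \left(-6\right)\right)\right)\right) \left(-32\right) = \left(-12 - \left(\frac{3}{2} + 2 \left(4 + 0\right)\right)\right) \left(-32\right) = \left(-12 - \frac{19}{2}\right) \left(-32\right) = \left(- \frac{43}{2}\right) \left(-32\right) = 688$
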